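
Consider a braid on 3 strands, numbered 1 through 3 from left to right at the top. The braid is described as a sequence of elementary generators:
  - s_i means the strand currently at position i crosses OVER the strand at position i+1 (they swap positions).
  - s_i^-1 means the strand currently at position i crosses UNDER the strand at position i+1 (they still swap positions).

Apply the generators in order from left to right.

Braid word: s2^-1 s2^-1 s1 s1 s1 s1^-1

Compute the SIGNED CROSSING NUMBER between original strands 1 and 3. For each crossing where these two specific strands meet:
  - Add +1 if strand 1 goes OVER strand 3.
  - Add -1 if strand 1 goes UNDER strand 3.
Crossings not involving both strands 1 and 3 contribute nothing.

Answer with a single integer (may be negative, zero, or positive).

Gen 1: crossing 2x3. Both 1&3? no. Sum: 0
Gen 2: crossing 3x2. Both 1&3? no. Sum: 0
Gen 3: crossing 1x2. Both 1&3? no. Sum: 0
Gen 4: crossing 2x1. Both 1&3? no. Sum: 0
Gen 5: crossing 1x2. Both 1&3? no. Sum: 0
Gen 6: crossing 2x1. Both 1&3? no. Sum: 0

Answer: 0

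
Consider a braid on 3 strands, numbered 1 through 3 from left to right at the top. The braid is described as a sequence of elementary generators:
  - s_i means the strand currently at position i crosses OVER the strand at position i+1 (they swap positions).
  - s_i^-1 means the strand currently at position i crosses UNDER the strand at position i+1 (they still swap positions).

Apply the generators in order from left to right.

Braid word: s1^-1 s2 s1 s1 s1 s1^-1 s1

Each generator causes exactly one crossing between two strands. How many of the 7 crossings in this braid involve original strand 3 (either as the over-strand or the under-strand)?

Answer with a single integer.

Gen 1: crossing 1x2. Involves strand 3? no. Count so far: 0
Gen 2: crossing 1x3. Involves strand 3? yes. Count so far: 1
Gen 3: crossing 2x3. Involves strand 3? yes. Count so far: 2
Gen 4: crossing 3x2. Involves strand 3? yes. Count so far: 3
Gen 5: crossing 2x3. Involves strand 3? yes. Count so far: 4
Gen 6: crossing 3x2. Involves strand 3? yes. Count so far: 5
Gen 7: crossing 2x3. Involves strand 3? yes. Count so far: 6

Answer: 6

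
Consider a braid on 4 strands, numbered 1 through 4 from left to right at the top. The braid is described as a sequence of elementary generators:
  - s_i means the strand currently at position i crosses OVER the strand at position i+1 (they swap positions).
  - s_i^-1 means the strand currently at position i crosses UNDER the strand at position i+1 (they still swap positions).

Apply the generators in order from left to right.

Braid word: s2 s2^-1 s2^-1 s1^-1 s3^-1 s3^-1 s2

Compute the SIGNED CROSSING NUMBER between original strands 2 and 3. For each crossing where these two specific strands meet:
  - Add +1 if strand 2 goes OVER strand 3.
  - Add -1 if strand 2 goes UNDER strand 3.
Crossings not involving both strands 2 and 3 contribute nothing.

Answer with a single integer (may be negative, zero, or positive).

Answer: 1

Derivation:
Gen 1: 2 over 3. Both 2&3? yes. Contrib: +1. Sum: 1
Gen 2: 3 under 2. Both 2&3? yes. Contrib: +1. Sum: 2
Gen 3: 2 under 3. Both 2&3? yes. Contrib: -1. Sum: 1
Gen 4: crossing 1x3. Both 2&3? no. Sum: 1
Gen 5: crossing 2x4. Both 2&3? no. Sum: 1
Gen 6: crossing 4x2. Both 2&3? no. Sum: 1
Gen 7: crossing 1x2. Both 2&3? no. Sum: 1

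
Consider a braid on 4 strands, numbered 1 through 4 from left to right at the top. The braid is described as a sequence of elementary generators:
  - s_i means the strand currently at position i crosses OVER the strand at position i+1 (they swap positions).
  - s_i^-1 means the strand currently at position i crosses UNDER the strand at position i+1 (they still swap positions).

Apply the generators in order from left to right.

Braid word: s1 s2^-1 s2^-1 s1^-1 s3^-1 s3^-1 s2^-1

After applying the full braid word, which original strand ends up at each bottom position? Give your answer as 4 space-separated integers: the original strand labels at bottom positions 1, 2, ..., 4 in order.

Gen 1 (s1): strand 1 crosses over strand 2. Perm now: [2 1 3 4]
Gen 2 (s2^-1): strand 1 crosses under strand 3. Perm now: [2 3 1 4]
Gen 3 (s2^-1): strand 3 crosses under strand 1. Perm now: [2 1 3 4]
Gen 4 (s1^-1): strand 2 crosses under strand 1. Perm now: [1 2 3 4]
Gen 5 (s3^-1): strand 3 crosses under strand 4. Perm now: [1 2 4 3]
Gen 6 (s3^-1): strand 4 crosses under strand 3. Perm now: [1 2 3 4]
Gen 7 (s2^-1): strand 2 crosses under strand 3. Perm now: [1 3 2 4]

Answer: 1 3 2 4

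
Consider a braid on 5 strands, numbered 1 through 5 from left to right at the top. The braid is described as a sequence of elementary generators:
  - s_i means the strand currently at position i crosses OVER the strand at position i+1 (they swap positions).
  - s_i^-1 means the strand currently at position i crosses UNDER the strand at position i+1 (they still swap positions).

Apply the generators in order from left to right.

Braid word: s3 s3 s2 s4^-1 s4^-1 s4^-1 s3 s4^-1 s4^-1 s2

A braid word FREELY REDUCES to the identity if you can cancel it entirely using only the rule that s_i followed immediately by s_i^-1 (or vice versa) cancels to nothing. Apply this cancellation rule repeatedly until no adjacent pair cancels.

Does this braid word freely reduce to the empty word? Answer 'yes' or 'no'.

Answer: no

Derivation:
Gen 1 (s3): push. Stack: [s3]
Gen 2 (s3): push. Stack: [s3 s3]
Gen 3 (s2): push. Stack: [s3 s3 s2]
Gen 4 (s4^-1): push. Stack: [s3 s3 s2 s4^-1]
Gen 5 (s4^-1): push. Stack: [s3 s3 s2 s4^-1 s4^-1]
Gen 6 (s4^-1): push. Stack: [s3 s3 s2 s4^-1 s4^-1 s4^-1]
Gen 7 (s3): push. Stack: [s3 s3 s2 s4^-1 s4^-1 s4^-1 s3]
Gen 8 (s4^-1): push. Stack: [s3 s3 s2 s4^-1 s4^-1 s4^-1 s3 s4^-1]
Gen 9 (s4^-1): push. Stack: [s3 s3 s2 s4^-1 s4^-1 s4^-1 s3 s4^-1 s4^-1]
Gen 10 (s2): push. Stack: [s3 s3 s2 s4^-1 s4^-1 s4^-1 s3 s4^-1 s4^-1 s2]
Reduced word: s3 s3 s2 s4^-1 s4^-1 s4^-1 s3 s4^-1 s4^-1 s2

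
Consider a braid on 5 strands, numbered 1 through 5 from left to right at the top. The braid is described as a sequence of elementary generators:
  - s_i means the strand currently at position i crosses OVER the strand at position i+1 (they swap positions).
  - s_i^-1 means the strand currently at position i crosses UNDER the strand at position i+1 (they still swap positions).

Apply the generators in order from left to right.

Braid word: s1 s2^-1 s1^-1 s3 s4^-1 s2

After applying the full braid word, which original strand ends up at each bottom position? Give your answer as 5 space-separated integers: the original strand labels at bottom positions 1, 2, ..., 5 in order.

Answer: 3 4 2 5 1

Derivation:
Gen 1 (s1): strand 1 crosses over strand 2. Perm now: [2 1 3 4 5]
Gen 2 (s2^-1): strand 1 crosses under strand 3. Perm now: [2 3 1 4 5]
Gen 3 (s1^-1): strand 2 crosses under strand 3. Perm now: [3 2 1 4 5]
Gen 4 (s3): strand 1 crosses over strand 4. Perm now: [3 2 4 1 5]
Gen 5 (s4^-1): strand 1 crosses under strand 5. Perm now: [3 2 4 5 1]
Gen 6 (s2): strand 2 crosses over strand 4. Perm now: [3 4 2 5 1]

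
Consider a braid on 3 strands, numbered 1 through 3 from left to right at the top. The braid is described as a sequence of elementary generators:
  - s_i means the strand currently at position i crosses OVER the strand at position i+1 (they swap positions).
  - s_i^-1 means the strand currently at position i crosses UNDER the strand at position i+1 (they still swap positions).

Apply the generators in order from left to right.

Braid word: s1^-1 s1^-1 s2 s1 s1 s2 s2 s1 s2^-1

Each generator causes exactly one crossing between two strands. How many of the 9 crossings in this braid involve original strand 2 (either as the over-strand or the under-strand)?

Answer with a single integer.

Answer: 6

Derivation:
Gen 1: crossing 1x2. Involves strand 2? yes. Count so far: 1
Gen 2: crossing 2x1. Involves strand 2? yes. Count so far: 2
Gen 3: crossing 2x3. Involves strand 2? yes. Count so far: 3
Gen 4: crossing 1x3. Involves strand 2? no. Count so far: 3
Gen 5: crossing 3x1. Involves strand 2? no. Count so far: 3
Gen 6: crossing 3x2. Involves strand 2? yes. Count so far: 4
Gen 7: crossing 2x3. Involves strand 2? yes. Count so far: 5
Gen 8: crossing 1x3. Involves strand 2? no. Count so far: 5
Gen 9: crossing 1x2. Involves strand 2? yes. Count so far: 6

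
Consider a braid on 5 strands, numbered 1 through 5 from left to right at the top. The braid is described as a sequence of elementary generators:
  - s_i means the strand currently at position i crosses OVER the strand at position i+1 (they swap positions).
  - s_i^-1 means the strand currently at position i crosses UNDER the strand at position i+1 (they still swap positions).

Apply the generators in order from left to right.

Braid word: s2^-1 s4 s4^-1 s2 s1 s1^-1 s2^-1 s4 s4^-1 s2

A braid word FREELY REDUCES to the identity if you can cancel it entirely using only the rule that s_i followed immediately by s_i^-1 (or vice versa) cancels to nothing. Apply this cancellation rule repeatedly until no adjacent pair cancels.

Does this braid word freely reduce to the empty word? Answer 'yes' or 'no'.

Gen 1 (s2^-1): push. Stack: [s2^-1]
Gen 2 (s4): push. Stack: [s2^-1 s4]
Gen 3 (s4^-1): cancels prior s4. Stack: [s2^-1]
Gen 4 (s2): cancels prior s2^-1. Stack: []
Gen 5 (s1): push. Stack: [s1]
Gen 6 (s1^-1): cancels prior s1. Stack: []
Gen 7 (s2^-1): push. Stack: [s2^-1]
Gen 8 (s4): push. Stack: [s2^-1 s4]
Gen 9 (s4^-1): cancels prior s4. Stack: [s2^-1]
Gen 10 (s2): cancels prior s2^-1. Stack: []
Reduced word: (empty)

Answer: yes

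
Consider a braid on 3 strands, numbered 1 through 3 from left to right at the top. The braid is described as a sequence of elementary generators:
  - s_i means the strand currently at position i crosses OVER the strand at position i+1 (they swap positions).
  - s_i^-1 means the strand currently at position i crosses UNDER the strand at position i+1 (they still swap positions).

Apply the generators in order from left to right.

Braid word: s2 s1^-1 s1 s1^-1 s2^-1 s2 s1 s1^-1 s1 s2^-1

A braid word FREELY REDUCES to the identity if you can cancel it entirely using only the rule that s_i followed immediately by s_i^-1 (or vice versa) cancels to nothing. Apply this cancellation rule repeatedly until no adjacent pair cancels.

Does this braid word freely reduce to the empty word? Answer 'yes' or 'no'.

Gen 1 (s2): push. Stack: [s2]
Gen 2 (s1^-1): push. Stack: [s2 s1^-1]
Gen 3 (s1): cancels prior s1^-1. Stack: [s2]
Gen 4 (s1^-1): push. Stack: [s2 s1^-1]
Gen 5 (s2^-1): push. Stack: [s2 s1^-1 s2^-1]
Gen 6 (s2): cancels prior s2^-1. Stack: [s2 s1^-1]
Gen 7 (s1): cancels prior s1^-1. Stack: [s2]
Gen 8 (s1^-1): push. Stack: [s2 s1^-1]
Gen 9 (s1): cancels prior s1^-1. Stack: [s2]
Gen 10 (s2^-1): cancels prior s2. Stack: []
Reduced word: (empty)

Answer: yes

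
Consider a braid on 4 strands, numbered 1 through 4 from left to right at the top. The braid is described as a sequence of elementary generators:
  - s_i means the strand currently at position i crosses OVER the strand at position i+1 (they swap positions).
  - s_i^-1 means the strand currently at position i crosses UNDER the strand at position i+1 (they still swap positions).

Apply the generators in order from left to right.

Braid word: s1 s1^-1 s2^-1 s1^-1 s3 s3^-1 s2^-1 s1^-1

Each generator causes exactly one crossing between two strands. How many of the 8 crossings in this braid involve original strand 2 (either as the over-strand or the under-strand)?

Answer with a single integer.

Gen 1: crossing 1x2. Involves strand 2? yes. Count so far: 1
Gen 2: crossing 2x1. Involves strand 2? yes. Count so far: 2
Gen 3: crossing 2x3. Involves strand 2? yes. Count so far: 3
Gen 4: crossing 1x3. Involves strand 2? no. Count so far: 3
Gen 5: crossing 2x4. Involves strand 2? yes. Count so far: 4
Gen 6: crossing 4x2. Involves strand 2? yes. Count so far: 5
Gen 7: crossing 1x2. Involves strand 2? yes. Count so far: 6
Gen 8: crossing 3x2. Involves strand 2? yes. Count so far: 7

Answer: 7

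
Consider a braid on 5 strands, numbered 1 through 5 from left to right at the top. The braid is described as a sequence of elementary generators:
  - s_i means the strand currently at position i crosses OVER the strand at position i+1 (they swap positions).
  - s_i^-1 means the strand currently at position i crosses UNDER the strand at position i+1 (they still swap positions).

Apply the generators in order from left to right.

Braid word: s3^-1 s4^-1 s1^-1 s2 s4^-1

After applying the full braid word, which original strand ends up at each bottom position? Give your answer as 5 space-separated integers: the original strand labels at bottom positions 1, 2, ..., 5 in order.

Gen 1 (s3^-1): strand 3 crosses under strand 4. Perm now: [1 2 4 3 5]
Gen 2 (s4^-1): strand 3 crosses under strand 5. Perm now: [1 2 4 5 3]
Gen 3 (s1^-1): strand 1 crosses under strand 2. Perm now: [2 1 4 5 3]
Gen 4 (s2): strand 1 crosses over strand 4. Perm now: [2 4 1 5 3]
Gen 5 (s4^-1): strand 5 crosses under strand 3. Perm now: [2 4 1 3 5]

Answer: 2 4 1 3 5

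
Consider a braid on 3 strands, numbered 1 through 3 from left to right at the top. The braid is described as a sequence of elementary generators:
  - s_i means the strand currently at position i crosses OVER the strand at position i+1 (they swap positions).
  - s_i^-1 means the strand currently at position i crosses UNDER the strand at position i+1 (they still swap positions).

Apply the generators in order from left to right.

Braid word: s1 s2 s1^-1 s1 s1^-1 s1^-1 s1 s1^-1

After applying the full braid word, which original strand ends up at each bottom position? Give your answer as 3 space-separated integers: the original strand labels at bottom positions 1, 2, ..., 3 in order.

Answer: 2 3 1

Derivation:
Gen 1 (s1): strand 1 crosses over strand 2. Perm now: [2 1 3]
Gen 2 (s2): strand 1 crosses over strand 3. Perm now: [2 3 1]
Gen 3 (s1^-1): strand 2 crosses under strand 3. Perm now: [3 2 1]
Gen 4 (s1): strand 3 crosses over strand 2. Perm now: [2 3 1]
Gen 5 (s1^-1): strand 2 crosses under strand 3. Perm now: [3 2 1]
Gen 6 (s1^-1): strand 3 crosses under strand 2. Perm now: [2 3 1]
Gen 7 (s1): strand 2 crosses over strand 3. Perm now: [3 2 1]
Gen 8 (s1^-1): strand 3 crosses under strand 2. Perm now: [2 3 1]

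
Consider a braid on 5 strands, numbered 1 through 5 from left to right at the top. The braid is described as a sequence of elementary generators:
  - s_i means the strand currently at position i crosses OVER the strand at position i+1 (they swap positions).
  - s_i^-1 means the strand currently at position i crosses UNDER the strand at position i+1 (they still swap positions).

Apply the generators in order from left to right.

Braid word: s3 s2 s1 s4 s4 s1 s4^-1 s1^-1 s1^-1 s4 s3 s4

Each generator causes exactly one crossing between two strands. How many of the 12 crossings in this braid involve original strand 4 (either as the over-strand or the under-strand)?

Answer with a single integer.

Answer: 6

Derivation:
Gen 1: crossing 3x4. Involves strand 4? yes. Count so far: 1
Gen 2: crossing 2x4. Involves strand 4? yes. Count so far: 2
Gen 3: crossing 1x4. Involves strand 4? yes. Count so far: 3
Gen 4: crossing 3x5. Involves strand 4? no. Count so far: 3
Gen 5: crossing 5x3. Involves strand 4? no. Count so far: 3
Gen 6: crossing 4x1. Involves strand 4? yes. Count so far: 4
Gen 7: crossing 3x5. Involves strand 4? no. Count so far: 4
Gen 8: crossing 1x4. Involves strand 4? yes. Count so far: 5
Gen 9: crossing 4x1. Involves strand 4? yes. Count so far: 6
Gen 10: crossing 5x3. Involves strand 4? no. Count so far: 6
Gen 11: crossing 2x3. Involves strand 4? no. Count so far: 6
Gen 12: crossing 2x5. Involves strand 4? no. Count so far: 6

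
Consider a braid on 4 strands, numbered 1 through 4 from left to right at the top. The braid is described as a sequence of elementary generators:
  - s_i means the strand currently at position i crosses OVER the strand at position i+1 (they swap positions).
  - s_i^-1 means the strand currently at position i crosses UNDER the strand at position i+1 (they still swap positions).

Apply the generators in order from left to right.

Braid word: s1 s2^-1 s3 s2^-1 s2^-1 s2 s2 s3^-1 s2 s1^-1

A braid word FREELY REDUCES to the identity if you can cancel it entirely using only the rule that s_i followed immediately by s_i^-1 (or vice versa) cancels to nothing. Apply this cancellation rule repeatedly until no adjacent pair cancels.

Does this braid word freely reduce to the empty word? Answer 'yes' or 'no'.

Answer: yes

Derivation:
Gen 1 (s1): push. Stack: [s1]
Gen 2 (s2^-1): push. Stack: [s1 s2^-1]
Gen 3 (s3): push. Stack: [s1 s2^-1 s3]
Gen 4 (s2^-1): push. Stack: [s1 s2^-1 s3 s2^-1]
Gen 5 (s2^-1): push. Stack: [s1 s2^-1 s3 s2^-1 s2^-1]
Gen 6 (s2): cancels prior s2^-1. Stack: [s1 s2^-1 s3 s2^-1]
Gen 7 (s2): cancels prior s2^-1. Stack: [s1 s2^-1 s3]
Gen 8 (s3^-1): cancels prior s3. Stack: [s1 s2^-1]
Gen 9 (s2): cancels prior s2^-1. Stack: [s1]
Gen 10 (s1^-1): cancels prior s1. Stack: []
Reduced word: (empty)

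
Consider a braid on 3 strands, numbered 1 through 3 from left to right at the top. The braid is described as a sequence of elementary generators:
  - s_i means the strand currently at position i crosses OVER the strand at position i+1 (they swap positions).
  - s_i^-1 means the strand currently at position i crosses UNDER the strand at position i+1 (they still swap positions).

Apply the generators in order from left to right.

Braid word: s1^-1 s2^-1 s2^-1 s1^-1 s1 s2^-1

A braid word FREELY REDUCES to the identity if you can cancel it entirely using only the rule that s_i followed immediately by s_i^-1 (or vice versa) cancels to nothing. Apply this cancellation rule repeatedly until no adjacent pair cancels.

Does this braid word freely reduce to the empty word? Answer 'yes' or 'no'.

Answer: no

Derivation:
Gen 1 (s1^-1): push. Stack: [s1^-1]
Gen 2 (s2^-1): push. Stack: [s1^-1 s2^-1]
Gen 3 (s2^-1): push. Stack: [s1^-1 s2^-1 s2^-1]
Gen 4 (s1^-1): push. Stack: [s1^-1 s2^-1 s2^-1 s1^-1]
Gen 5 (s1): cancels prior s1^-1. Stack: [s1^-1 s2^-1 s2^-1]
Gen 6 (s2^-1): push. Stack: [s1^-1 s2^-1 s2^-1 s2^-1]
Reduced word: s1^-1 s2^-1 s2^-1 s2^-1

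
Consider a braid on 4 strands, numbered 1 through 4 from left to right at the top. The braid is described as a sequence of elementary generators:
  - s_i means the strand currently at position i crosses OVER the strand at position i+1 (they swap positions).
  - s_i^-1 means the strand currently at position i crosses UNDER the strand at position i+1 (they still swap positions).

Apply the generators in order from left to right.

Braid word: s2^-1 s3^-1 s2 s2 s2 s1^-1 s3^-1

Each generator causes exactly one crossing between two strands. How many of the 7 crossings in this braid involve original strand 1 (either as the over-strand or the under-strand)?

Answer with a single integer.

Answer: 1

Derivation:
Gen 1: crossing 2x3. Involves strand 1? no. Count so far: 0
Gen 2: crossing 2x4. Involves strand 1? no. Count so far: 0
Gen 3: crossing 3x4. Involves strand 1? no. Count so far: 0
Gen 4: crossing 4x3. Involves strand 1? no. Count so far: 0
Gen 5: crossing 3x4. Involves strand 1? no. Count so far: 0
Gen 6: crossing 1x4. Involves strand 1? yes. Count so far: 1
Gen 7: crossing 3x2. Involves strand 1? no. Count so far: 1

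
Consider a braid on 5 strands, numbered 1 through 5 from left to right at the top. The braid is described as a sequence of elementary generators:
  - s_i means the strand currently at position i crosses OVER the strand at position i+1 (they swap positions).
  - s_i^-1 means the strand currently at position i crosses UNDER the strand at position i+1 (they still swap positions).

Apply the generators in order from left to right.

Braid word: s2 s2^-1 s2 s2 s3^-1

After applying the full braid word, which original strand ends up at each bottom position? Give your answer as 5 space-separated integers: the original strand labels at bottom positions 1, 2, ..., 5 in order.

Answer: 1 2 4 3 5

Derivation:
Gen 1 (s2): strand 2 crosses over strand 3. Perm now: [1 3 2 4 5]
Gen 2 (s2^-1): strand 3 crosses under strand 2. Perm now: [1 2 3 4 5]
Gen 3 (s2): strand 2 crosses over strand 3. Perm now: [1 3 2 4 5]
Gen 4 (s2): strand 3 crosses over strand 2. Perm now: [1 2 3 4 5]
Gen 5 (s3^-1): strand 3 crosses under strand 4. Perm now: [1 2 4 3 5]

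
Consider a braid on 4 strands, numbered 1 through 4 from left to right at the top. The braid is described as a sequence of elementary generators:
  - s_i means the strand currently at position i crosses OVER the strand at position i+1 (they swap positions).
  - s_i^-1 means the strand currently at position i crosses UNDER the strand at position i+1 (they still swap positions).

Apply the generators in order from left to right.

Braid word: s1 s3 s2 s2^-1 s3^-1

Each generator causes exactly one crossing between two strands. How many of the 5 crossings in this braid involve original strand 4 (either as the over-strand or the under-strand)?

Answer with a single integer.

Answer: 4

Derivation:
Gen 1: crossing 1x2. Involves strand 4? no. Count so far: 0
Gen 2: crossing 3x4. Involves strand 4? yes. Count so far: 1
Gen 3: crossing 1x4. Involves strand 4? yes. Count so far: 2
Gen 4: crossing 4x1. Involves strand 4? yes. Count so far: 3
Gen 5: crossing 4x3. Involves strand 4? yes. Count so far: 4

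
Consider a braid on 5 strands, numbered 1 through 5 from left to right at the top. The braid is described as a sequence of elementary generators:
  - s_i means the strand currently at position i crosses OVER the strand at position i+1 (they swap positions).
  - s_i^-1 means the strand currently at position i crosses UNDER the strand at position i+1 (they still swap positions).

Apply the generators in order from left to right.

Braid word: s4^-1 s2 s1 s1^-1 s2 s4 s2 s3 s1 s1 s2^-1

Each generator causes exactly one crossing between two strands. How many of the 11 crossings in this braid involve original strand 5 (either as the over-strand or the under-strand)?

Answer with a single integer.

Answer: 2

Derivation:
Gen 1: crossing 4x5. Involves strand 5? yes. Count so far: 1
Gen 2: crossing 2x3. Involves strand 5? no. Count so far: 1
Gen 3: crossing 1x3. Involves strand 5? no. Count so far: 1
Gen 4: crossing 3x1. Involves strand 5? no. Count so far: 1
Gen 5: crossing 3x2. Involves strand 5? no. Count so far: 1
Gen 6: crossing 5x4. Involves strand 5? yes. Count so far: 2
Gen 7: crossing 2x3. Involves strand 5? no. Count so far: 2
Gen 8: crossing 2x4. Involves strand 5? no. Count so far: 2
Gen 9: crossing 1x3. Involves strand 5? no. Count so far: 2
Gen 10: crossing 3x1. Involves strand 5? no. Count so far: 2
Gen 11: crossing 3x4. Involves strand 5? no. Count so far: 2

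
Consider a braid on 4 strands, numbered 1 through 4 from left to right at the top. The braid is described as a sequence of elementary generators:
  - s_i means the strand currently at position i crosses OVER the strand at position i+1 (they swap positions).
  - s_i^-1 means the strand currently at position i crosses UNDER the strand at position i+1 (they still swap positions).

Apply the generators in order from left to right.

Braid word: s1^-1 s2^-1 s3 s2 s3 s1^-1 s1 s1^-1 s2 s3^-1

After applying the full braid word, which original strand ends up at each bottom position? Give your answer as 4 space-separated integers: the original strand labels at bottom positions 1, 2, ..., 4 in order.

Answer: 4 1 3 2

Derivation:
Gen 1 (s1^-1): strand 1 crosses under strand 2. Perm now: [2 1 3 4]
Gen 2 (s2^-1): strand 1 crosses under strand 3. Perm now: [2 3 1 4]
Gen 3 (s3): strand 1 crosses over strand 4. Perm now: [2 3 4 1]
Gen 4 (s2): strand 3 crosses over strand 4. Perm now: [2 4 3 1]
Gen 5 (s3): strand 3 crosses over strand 1. Perm now: [2 4 1 3]
Gen 6 (s1^-1): strand 2 crosses under strand 4. Perm now: [4 2 1 3]
Gen 7 (s1): strand 4 crosses over strand 2. Perm now: [2 4 1 3]
Gen 8 (s1^-1): strand 2 crosses under strand 4. Perm now: [4 2 1 3]
Gen 9 (s2): strand 2 crosses over strand 1. Perm now: [4 1 2 3]
Gen 10 (s3^-1): strand 2 crosses under strand 3. Perm now: [4 1 3 2]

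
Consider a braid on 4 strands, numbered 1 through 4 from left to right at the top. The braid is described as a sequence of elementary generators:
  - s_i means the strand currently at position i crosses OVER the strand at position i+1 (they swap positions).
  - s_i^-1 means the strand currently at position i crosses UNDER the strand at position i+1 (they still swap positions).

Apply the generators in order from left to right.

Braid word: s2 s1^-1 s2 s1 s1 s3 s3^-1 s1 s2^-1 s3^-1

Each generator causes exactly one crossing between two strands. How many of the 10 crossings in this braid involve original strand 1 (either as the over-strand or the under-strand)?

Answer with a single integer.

Gen 1: crossing 2x3. Involves strand 1? no. Count so far: 0
Gen 2: crossing 1x3. Involves strand 1? yes. Count so far: 1
Gen 3: crossing 1x2. Involves strand 1? yes. Count so far: 2
Gen 4: crossing 3x2. Involves strand 1? no. Count so far: 2
Gen 5: crossing 2x3. Involves strand 1? no. Count so far: 2
Gen 6: crossing 1x4. Involves strand 1? yes. Count so far: 3
Gen 7: crossing 4x1. Involves strand 1? yes. Count so far: 4
Gen 8: crossing 3x2. Involves strand 1? no. Count so far: 4
Gen 9: crossing 3x1. Involves strand 1? yes. Count so far: 5
Gen 10: crossing 3x4. Involves strand 1? no. Count so far: 5

Answer: 5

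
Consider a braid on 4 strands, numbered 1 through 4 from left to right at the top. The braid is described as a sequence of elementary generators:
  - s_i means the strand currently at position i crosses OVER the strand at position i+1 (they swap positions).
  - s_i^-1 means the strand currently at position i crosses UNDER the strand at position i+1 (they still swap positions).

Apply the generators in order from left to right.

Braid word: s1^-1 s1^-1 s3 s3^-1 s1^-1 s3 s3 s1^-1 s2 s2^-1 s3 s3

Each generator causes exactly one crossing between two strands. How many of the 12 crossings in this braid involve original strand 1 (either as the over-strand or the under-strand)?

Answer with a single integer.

Answer: 4

Derivation:
Gen 1: crossing 1x2. Involves strand 1? yes. Count so far: 1
Gen 2: crossing 2x1. Involves strand 1? yes. Count so far: 2
Gen 3: crossing 3x4. Involves strand 1? no. Count so far: 2
Gen 4: crossing 4x3. Involves strand 1? no. Count so far: 2
Gen 5: crossing 1x2. Involves strand 1? yes. Count so far: 3
Gen 6: crossing 3x4. Involves strand 1? no. Count so far: 3
Gen 7: crossing 4x3. Involves strand 1? no. Count so far: 3
Gen 8: crossing 2x1. Involves strand 1? yes. Count so far: 4
Gen 9: crossing 2x3. Involves strand 1? no. Count so far: 4
Gen 10: crossing 3x2. Involves strand 1? no. Count so far: 4
Gen 11: crossing 3x4. Involves strand 1? no. Count so far: 4
Gen 12: crossing 4x3. Involves strand 1? no. Count so far: 4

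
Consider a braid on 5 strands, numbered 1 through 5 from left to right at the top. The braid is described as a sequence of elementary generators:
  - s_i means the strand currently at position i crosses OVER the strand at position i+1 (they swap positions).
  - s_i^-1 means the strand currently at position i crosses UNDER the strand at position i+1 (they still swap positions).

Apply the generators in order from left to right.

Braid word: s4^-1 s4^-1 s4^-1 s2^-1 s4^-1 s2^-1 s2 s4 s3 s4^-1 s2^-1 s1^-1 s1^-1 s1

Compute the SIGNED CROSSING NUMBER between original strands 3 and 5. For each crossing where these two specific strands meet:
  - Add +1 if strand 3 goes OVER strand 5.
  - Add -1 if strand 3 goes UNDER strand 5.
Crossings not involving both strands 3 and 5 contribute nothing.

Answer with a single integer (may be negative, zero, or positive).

Answer: -1

Derivation:
Gen 1: crossing 4x5. Both 3&5? no. Sum: 0
Gen 2: crossing 5x4. Both 3&5? no. Sum: 0
Gen 3: crossing 4x5. Both 3&5? no. Sum: 0
Gen 4: crossing 2x3. Both 3&5? no. Sum: 0
Gen 5: crossing 5x4. Both 3&5? no. Sum: 0
Gen 6: crossing 3x2. Both 3&5? no. Sum: 0
Gen 7: crossing 2x3. Both 3&5? no. Sum: 0
Gen 8: crossing 4x5. Both 3&5? no. Sum: 0
Gen 9: crossing 2x5. Both 3&5? no. Sum: 0
Gen 10: crossing 2x4. Both 3&5? no. Sum: 0
Gen 11: 3 under 5. Both 3&5? yes. Contrib: -1. Sum: -1
Gen 12: crossing 1x5. Both 3&5? no. Sum: -1
Gen 13: crossing 5x1. Both 3&5? no. Sum: -1
Gen 14: crossing 1x5. Both 3&5? no. Sum: -1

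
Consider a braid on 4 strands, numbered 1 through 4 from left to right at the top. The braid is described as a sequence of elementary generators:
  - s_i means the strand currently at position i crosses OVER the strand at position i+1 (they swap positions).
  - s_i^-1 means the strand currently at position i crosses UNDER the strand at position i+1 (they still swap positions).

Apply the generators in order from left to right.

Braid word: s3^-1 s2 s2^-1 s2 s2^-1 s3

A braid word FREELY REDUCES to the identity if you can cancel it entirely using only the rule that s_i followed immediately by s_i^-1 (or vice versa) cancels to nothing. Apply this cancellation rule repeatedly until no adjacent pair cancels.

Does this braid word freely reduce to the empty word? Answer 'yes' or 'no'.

Gen 1 (s3^-1): push. Stack: [s3^-1]
Gen 2 (s2): push. Stack: [s3^-1 s2]
Gen 3 (s2^-1): cancels prior s2. Stack: [s3^-1]
Gen 4 (s2): push. Stack: [s3^-1 s2]
Gen 5 (s2^-1): cancels prior s2. Stack: [s3^-1]
Gen 6 (s3): cancels prior s3^-1. Stack: []
Reduced word: (empty)

Answer: yes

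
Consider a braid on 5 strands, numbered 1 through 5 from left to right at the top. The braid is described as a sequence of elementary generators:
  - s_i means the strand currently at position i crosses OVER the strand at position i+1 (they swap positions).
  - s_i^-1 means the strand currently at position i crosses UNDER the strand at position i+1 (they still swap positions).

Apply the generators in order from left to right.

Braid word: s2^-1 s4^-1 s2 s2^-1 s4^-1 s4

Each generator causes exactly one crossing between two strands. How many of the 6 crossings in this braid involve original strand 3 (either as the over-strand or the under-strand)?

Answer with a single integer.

Gen 1: crossing 2x3. Involves strand 3? yes. Count so far: 1
Gen 2: crossing 4x5. Involves strand 3? no. Count so far: 1
Gen 3: crossing 3x2. Involves strand 3? yes. Count so far: 2
Gen 4: crossing 2x3. Involves strand 3? yes. Count so far: 3
Gen 5: crossing 5x4. Involves strand 3? no. Count so far: 3
Gen 6: crossing 4x5. Involves strand 3? no. Count so far: 3

Answer: 3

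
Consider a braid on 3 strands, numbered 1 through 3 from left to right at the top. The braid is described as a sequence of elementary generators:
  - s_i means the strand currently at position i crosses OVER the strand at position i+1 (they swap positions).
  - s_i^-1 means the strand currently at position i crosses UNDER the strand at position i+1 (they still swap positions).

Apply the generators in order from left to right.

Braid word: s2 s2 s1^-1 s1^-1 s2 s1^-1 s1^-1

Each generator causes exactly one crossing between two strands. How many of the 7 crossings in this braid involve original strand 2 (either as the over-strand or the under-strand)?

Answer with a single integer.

Gen 1: crossing 2x3. Involves strand 2? yes. Count so far: 1
Gen 2: crossing 3x2. Involves strand 2? yes. Count so far: 2
Gen 3: crossing 1x2. Involves strand 2? yes. Count so far: 3
Gen 4: crossing 2x1. Involves strand 2? yes. Count so far: 4
Gen 5: crossing 2x3. Involves strand 2? yes. Count so far: 5
Gen 6: crossing 1x3. Involves strand 2? no. Count so far: 5
Gen 7: crossing 3x1. Involves strand 2? no. Count so far: 5

Answer: 5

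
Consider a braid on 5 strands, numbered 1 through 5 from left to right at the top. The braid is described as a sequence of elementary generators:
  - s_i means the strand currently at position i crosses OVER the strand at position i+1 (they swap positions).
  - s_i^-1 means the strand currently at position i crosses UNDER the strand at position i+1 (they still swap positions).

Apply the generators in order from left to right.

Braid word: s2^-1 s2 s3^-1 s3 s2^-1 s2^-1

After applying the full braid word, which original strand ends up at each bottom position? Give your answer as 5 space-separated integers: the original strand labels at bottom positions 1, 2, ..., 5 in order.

Gen 1 (s2^-1): strand 2 crosses under strand 3. Perm now: [1 3 2 4 5]
Gen 2 (s2): strand 3 crosses over strand 2. Perm now: [1 2 3 4 5]
Gen 3 (s3^-1): strand 3 crosses under strand 4. Perm now: [1 2 4 3 5]
Gen 4 (s3): strand 4 crosses over strand 3. Perm now: [1 2 3 4 5]
Gen 5 (s2^-1): strand 2 crosses under strand 3. Perm now: [1 3 2 4 5]
Gen 6 (s2^-1): strand 3 crosses under strand 2. Perm now: [1 2 3 4 5]

Answer: 1 2 3 4 5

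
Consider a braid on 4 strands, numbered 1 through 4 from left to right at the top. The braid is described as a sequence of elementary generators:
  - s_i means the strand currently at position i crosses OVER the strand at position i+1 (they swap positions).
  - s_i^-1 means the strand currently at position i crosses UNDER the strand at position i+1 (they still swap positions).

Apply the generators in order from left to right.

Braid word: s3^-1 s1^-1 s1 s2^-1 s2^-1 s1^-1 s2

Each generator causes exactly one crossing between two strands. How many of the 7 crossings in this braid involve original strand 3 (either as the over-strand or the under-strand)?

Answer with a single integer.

Answer: 1

Derivation:
Gen 1: crossing 3x4. Involves strand 3? yes. Count so far: 1
Gen 2: crossing 1x2. Involves strand 3? no. Count so far: 1
Gen 3: crossing 2x1. Involves strand 3? no. Count so far: 1
Gen 4: crossing 2x4. Involves strand 3? no. Count so far: 1
Gen 5: crossing 4x2. Involves strand 3? no. Count so far: 1
Gen 6: crossing 1x2. Involves strand 3? no. Count so far: 1
Gen 7: crossing 1x4. Involves strand 3? no. Count so far: 1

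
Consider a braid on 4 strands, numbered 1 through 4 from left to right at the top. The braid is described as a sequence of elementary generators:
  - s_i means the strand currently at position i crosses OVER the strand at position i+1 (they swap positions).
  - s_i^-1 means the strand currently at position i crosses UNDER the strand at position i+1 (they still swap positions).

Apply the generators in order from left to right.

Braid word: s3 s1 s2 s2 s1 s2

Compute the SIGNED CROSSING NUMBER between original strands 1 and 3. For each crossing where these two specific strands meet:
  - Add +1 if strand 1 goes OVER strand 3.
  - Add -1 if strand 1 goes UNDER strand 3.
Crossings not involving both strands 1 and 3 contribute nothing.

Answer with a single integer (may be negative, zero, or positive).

Answer: 0

Derivation:
Gen 1: crossing 3x4. Both 1&3? no. Sum: 0
Gen 2: crossing 1x2. Both 1&3? no. Sum: 0
Gen 3: crossing 1x4. Both 1&3? no. Sum: 0
Gen 4: crossing 4x1. Both 1&3? no. Sum: 0
Gen 5: crossing 2x1. Both 1&3? no. Sum: 0
Gen 6: crossing 2x4. Both 1&3? no. Sum: 0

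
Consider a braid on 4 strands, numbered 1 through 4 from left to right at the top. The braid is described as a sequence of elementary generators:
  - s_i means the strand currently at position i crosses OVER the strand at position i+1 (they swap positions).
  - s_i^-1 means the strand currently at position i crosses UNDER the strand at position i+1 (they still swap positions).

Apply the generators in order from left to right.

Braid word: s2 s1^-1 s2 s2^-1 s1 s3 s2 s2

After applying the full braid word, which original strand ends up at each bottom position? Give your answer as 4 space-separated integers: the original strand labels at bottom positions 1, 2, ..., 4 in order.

Gen 1 (s2): strand 2 crosses over strand 3. Perm now: [1 3 2 4]
Gen 2 (s1^-1): strand 1 crosses under strand 3. Perm now: [3 1 2 4]
Gen 3 (s2): strand 1 crosses over strand 2. Perm now: [3 2 1 4]
Gen 4 (s2^-1): strand 2 crosses under strand 1. Perm now: [3 1 2 4]
Gen 5 (s1): strand 3 crosses over strand 1. Perm now: [1 3 2 4]
Gen 6 (s3): strand 2 crosses over strand 4. Perm now: [1 3 4 2]
Gen 7 (s2): strand 3 crosses over strand 4. Perm now: [1 4 3 2]
Gen 8 (s2): strand 4 crosses over strand 3. Perm now: [1 3 4 2]

Answer: 1 3 4 2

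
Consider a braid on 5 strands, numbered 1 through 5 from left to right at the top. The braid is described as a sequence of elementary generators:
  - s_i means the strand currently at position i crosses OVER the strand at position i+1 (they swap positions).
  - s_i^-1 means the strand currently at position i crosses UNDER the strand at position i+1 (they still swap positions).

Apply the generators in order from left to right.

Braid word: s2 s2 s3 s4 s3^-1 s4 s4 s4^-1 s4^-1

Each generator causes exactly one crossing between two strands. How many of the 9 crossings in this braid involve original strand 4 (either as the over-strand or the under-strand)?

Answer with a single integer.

Answer: 6

Derivation:
Gen 1: crossing 2x3. Involves strand 4? no. Count so far: 0
Gen 2: crossing 3x2. Involves strand 4? no. Count so far: 0
Gen 3: crossing 3x4. Involves strand 4? yes. Count so far: 1
Gen 4: crossing 3x5. Involves strand 4? no. Count so far: 1
Gen 5: crossing 4x5. Involves strand 4? yes. Count so far: 2
Gen 6: crossing 4x3. Involves strand 4? yes. Count so far: 3
Gen 7: crossing 3x4. Involves strand 4? yes. Count so far: 4
Gen 8: crossing 4x3. Involves strand 4? yes. Count so far: 5
Gen 9: crossing 3x4. Involves strand 4? yes. Count so far: 6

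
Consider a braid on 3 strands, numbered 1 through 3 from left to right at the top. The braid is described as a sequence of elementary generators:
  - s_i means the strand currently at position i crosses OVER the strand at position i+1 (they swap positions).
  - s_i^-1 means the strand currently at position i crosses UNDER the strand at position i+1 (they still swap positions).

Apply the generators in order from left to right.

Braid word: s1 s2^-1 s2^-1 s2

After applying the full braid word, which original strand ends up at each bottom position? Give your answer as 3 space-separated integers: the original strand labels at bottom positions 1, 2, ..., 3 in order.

Answer: 2 3 1

Derivation:
Gen 1 (s1): strand 1 crosses over strand 2. Perm now: [2 1 3]
Gen 2 (s2^-1): strand 1 crosses under strand 3. Perm now: [2 3 1]
Gen 3 (s2^-1): strand 3 crosses under strand 1. Perm now: [2 1 3]
Gen 4 (s2): strand 1 crosses over strand 3. Perm now: [2 3 1]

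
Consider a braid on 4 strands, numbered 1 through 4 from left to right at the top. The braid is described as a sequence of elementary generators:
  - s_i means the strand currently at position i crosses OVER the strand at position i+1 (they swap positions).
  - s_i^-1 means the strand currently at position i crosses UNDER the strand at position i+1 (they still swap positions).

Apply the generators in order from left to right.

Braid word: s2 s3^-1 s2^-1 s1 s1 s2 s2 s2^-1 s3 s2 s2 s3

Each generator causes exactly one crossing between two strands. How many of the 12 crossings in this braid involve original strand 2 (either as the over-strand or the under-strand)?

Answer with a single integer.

Answer: 6

Derivation:
Gen 1: crossing 2x3. Involves strand 2? yes. Count so far: 1
Gen 2: crossing 2x4. Involves strand 2? yes. Count so far: 2
Gen 3: crossing 3x4. Involves strand 2? no. Count so far: 2
Gen 4: crossing 1x4. Involves strand 2? no. Count so far: 2
Gen 5: crossing 4x1. Involves strand 2? no. Count so far: 2
Gen 6: crossing 4x3. Involves strand 2? no. Count so far: 2
Gen 7: crossing 3x4. Involves strand 2? no. Count so far: 2
Gen 8: crossing 4x3. Involves strand 2? no. Count so far: 2
Gen 9: crossing 4x2. Involves strand 2? yes. Count so far: 3
Gen 10: crossing 3x2. Involves strand 2? yes. Count so far: 4
Gen 11: crossing 2x3. Involves strand 2? yes. Count so far: 5
Gen 12: crossing 2x4. Involves strand 2? yes. Count so far: 6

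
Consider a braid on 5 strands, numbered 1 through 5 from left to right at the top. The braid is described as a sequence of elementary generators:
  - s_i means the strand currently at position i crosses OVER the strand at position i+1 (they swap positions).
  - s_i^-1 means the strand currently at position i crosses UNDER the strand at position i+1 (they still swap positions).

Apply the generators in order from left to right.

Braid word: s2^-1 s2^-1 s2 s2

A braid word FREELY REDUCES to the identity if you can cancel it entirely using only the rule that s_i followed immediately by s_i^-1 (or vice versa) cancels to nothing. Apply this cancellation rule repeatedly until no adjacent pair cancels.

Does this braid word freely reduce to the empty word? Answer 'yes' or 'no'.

Answer: yes

Derivation:
Gen 1 (s2^-1): push. Stack: [s2^-1]
Gen 2 (s2^-1): push. Stack: [s2^-1 s2^-1]
Gen 3 (s2): cancels prior s2^-1. Stack: [s2^-1]
Gen 4 (s2): cancels prior s2^-1. Stack: []
Reduced word: (empty)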